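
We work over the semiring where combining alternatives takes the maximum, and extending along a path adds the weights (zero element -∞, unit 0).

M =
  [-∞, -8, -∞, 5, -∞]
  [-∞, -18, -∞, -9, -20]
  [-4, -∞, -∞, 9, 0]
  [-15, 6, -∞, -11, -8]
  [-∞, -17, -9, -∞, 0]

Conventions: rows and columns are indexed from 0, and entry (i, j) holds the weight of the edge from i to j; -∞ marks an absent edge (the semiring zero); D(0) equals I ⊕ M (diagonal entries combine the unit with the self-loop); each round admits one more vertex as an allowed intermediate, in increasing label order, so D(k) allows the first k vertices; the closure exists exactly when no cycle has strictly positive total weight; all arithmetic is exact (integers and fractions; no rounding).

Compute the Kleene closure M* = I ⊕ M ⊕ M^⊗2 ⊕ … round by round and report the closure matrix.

D(0):
  [0, -8, -∞, 5, -∞]
  [-∞, 0, -∞, -9, -20]
  [-4, -∞, 0, 9, 0]
  [-15, 6, -∞, 0, -8]
  [-∞, -17, -9, -∞, 0]
D(1):
  [0, -8, -∞, 5, -∞]
  [-∞, 0, -∞, -9, -20]
  [-4, -12, 0, 9, 0]
  [-15, 6, -∞, 0, -8]
  [-∞, -17, -9, -∞, 0]
D(2):
  [0, -8, -∞, 5, -28]
  [-∞, 0, -∞, -9, -20]
  [-4, -12, 0, 9, 0]
  [-15, 6, -∞, 0, -8]
  [-∞, -17, -9, -26, 0]
D(3):
  [0, -8, -∞, 5, -28]
  [-∞, 0, -∞, -9, -20]
  [-4, -12, 0, 9, 0]
  [-15, 6, -∞, 0, -8]
  [-13, -17, -9, 0, 0]
D(4):
  [0, 11, -∞, 5, -3]
  [-24, 0, -∞, -9, -17]
  [-4, 15, 0, 9, 1]
  [-15, 6, -∞, 0, -8]
  [-13, 6, -9, 0, 0]
D(5):
  [0, 11, -12, 5, -3]
  [-24, 0, -26, -9, -17]
  [-4, 15, 0, 9, 1]
  [-15, 6, -17, 0, -8]
  [-13, 6, -9, 0, 0]
Answer: M* = [[0, 11, -12, 5, -3], [-24, 0, -26, -9, -17], [-4, 15, 0, 9, 1], [-15, 6, -17, 0, -8], [-13, 6, -9, 0, 0]]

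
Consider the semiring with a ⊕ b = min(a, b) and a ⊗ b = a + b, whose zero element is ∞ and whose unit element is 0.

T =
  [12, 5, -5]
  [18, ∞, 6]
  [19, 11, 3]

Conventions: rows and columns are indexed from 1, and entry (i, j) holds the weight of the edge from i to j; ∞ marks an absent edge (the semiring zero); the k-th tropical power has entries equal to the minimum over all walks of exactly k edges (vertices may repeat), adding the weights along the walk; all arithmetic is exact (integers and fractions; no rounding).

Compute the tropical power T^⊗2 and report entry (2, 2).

T^⊗2:
  [14, 6, -2]
  [25, 17, 9]
  [22, 14, 6]
Key observation: the optimum is the walk 2->3->2, with weight 6 + 11 = 17.
Optimal value attained by: walk 2->3->2.
Answer: (T^⊗2)[2][2] = 17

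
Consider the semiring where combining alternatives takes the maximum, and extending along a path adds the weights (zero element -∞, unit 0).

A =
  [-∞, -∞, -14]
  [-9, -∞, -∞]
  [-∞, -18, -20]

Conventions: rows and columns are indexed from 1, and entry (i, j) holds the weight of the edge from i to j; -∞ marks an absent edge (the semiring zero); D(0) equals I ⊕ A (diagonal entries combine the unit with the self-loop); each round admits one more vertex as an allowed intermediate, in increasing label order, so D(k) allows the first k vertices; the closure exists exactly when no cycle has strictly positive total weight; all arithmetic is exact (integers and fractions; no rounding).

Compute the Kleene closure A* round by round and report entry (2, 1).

D(0):
  [0, -∞, -14]
  [-9, 0, -∞]
  [-∞, -18, 0]
D(1):
  [0, -∞, -14]
  [-9, 0, -23]
  [-∞, -18, 0]
D(2):
  [0, -∞, -14]
  [-9, 0, -23]
  [-27, -18, 0]
D(3):
  [0, -32, -14]
  [-9, 0, -23]
  [-27, -18, 0]
Answer: A*[2][1] = -9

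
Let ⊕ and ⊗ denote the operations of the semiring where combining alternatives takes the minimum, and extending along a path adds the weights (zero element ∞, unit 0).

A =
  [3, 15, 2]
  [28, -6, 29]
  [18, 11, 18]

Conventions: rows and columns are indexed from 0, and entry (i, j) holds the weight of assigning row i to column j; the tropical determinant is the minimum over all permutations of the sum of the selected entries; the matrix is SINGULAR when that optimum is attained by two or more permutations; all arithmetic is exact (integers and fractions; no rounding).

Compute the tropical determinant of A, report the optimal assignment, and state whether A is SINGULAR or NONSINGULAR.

σ = (0, 1, 2): 3 + (-6) + 18 = 15
σ = (0, 2, 1): 3 + 29 + 11 = 43
σ = (1, 0, 2): 15 + 28 + 18 = 61
σ = (1, 2, 0): 15 + 29 + 18 = 62
σ = (2, 0, 1): 2 + 28 + 11 = 41
σ = (2, 1, 0): 2 + (-6) + 18 = 14
Optimal value attained by: σ = (2, 1, 0).
Answer: det⊕(A) = 14; verdict: NONSINGULAR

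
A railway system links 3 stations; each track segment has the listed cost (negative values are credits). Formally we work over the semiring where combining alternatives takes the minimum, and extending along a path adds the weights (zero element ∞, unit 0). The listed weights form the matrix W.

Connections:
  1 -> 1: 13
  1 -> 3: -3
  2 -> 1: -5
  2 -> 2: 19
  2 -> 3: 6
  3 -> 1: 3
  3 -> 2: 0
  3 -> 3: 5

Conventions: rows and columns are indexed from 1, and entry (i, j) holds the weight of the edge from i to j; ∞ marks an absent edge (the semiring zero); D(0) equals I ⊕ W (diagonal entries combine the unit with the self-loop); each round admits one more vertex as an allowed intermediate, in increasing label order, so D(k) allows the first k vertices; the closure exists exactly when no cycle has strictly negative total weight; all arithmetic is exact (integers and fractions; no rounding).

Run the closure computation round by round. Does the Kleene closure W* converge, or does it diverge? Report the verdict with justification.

D(0):
  [0, ∞, -3]
  [-5, 0, 6]
  [3, 0, 0]
D(1):
  [0, ∞, -3]
  [-5, 0, -8]
  [3, 0, 0]
Detection: at round 2, diagonal entry (3, 3) turns strictly negative.
Key observation: the cycle 3->2->1->3 has total weight 0 + (-5) + (-3), which is strictly negative.
Answer: DIVERGES — negative cycle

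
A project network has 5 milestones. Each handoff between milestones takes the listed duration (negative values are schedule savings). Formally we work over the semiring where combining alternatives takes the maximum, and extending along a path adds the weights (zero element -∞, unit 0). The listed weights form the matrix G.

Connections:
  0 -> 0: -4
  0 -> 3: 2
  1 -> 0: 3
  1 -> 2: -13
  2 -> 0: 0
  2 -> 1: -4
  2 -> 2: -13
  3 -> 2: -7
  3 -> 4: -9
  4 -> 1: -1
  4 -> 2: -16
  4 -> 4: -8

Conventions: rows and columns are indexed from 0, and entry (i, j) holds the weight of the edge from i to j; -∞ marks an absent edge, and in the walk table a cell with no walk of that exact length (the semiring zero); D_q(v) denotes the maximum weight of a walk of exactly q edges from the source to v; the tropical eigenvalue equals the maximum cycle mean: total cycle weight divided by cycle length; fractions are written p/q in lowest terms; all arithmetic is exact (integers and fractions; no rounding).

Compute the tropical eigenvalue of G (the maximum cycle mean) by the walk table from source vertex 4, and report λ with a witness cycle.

q=0: [-∞, -∞, -∞, -∞, 0]
q=1: [-∞, -1, -16, -∞, -8]
q=2: [2, -9, -14, -∞, -16]
q=3: [-2, -17, -22, 4, -24]
q=4: [-6, -25, -3, 0, -5]
q=5: [-3, -6, -7, -4, -9]
Optimal cycle mean attained by: cycle 0->3->4->1->0, total 2 + (-9) + (-1) + 3, length 4.
Answer: λ = -5/4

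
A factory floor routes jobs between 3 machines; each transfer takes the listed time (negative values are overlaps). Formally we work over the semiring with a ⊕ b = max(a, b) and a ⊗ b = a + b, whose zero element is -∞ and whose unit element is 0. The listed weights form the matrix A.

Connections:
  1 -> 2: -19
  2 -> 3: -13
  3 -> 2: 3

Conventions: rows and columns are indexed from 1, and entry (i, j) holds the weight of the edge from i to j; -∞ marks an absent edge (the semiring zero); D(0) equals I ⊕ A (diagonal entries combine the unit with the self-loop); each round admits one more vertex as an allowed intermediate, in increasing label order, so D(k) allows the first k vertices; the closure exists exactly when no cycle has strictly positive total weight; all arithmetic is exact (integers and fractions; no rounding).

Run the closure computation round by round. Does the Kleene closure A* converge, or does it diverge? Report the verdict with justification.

D(0):
  [0, -19, -∞]
  [-∞, 0, -13]
  [-∞, 3, 0]
D(1):
  [0, -19, -∞]
  [-∞, 0, -13]
  [-∞, 3, 0]
D(2):
  [0, -19, -32]
  [-∞, 0, -13]
  [-∞, 3, 0]
D(3):
  [0, -19, -32]
  [-∞, 0, -13]
  [-∞, 3, 0]
Key observation: every diagonal entry stays at the unit through all rounds, so no improving cycle exists.
Answer: CONVERGES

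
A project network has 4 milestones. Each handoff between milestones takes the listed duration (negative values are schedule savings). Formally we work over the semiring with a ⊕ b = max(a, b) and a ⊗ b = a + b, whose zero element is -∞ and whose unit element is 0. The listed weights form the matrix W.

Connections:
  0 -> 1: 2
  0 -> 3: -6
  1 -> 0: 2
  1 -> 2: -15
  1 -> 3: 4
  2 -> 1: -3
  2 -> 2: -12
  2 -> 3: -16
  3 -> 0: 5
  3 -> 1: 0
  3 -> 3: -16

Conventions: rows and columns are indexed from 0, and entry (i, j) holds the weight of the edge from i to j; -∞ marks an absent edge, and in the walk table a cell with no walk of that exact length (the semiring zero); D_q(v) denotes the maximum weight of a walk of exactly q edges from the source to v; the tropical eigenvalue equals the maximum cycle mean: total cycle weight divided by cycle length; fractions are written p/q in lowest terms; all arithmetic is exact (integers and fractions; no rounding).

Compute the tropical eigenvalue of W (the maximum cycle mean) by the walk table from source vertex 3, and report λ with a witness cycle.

q=0: [-∞, -∞, -∞, 0]
q=1: [5, 0, -∞, -16]
q=2: [2, 7, -15, 4]
q=3: [9, 4, -8, 11]
q=4: [16, 11, -11, 8]
Optimal cycle mean attained by: cycle 0->1->3->0, total 2 + 4 + 5, length 3.
Answer: λ = 11/3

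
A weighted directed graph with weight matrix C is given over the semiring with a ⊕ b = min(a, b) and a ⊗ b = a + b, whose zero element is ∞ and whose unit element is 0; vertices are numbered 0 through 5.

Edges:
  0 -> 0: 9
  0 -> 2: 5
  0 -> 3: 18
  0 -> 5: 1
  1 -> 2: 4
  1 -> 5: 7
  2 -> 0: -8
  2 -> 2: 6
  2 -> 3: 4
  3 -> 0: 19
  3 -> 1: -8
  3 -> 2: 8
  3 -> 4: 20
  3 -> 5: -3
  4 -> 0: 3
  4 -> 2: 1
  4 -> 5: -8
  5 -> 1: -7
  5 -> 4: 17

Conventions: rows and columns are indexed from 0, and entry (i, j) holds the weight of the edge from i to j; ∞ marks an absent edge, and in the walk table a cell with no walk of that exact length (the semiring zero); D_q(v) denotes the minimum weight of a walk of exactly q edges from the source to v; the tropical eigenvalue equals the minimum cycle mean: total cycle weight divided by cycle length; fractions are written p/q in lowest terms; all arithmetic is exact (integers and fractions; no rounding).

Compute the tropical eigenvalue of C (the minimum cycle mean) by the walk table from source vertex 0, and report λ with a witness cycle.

q=0: [0, ∞, ∞, ∞, ∞, ∞]
q=1: [9, ∞, 5, 18, ∞, 1]
q=2: [-3, -6, 11, 9, 18, 10]
q=3: [3, 1, -2, 15, 27, -2]
q=4: [-10, -9, 4, 2, 15, 4]
q=5: [-4, -6, -5, 8, 21, -9]
q=6: [-13, -16, -2, -1, 8, -3]
Optimal cycle mean attained by: cycle 0->5->1->2->0, total 1 + (-7) + 4 + (-8), length 4.
Answer: λ = -5/2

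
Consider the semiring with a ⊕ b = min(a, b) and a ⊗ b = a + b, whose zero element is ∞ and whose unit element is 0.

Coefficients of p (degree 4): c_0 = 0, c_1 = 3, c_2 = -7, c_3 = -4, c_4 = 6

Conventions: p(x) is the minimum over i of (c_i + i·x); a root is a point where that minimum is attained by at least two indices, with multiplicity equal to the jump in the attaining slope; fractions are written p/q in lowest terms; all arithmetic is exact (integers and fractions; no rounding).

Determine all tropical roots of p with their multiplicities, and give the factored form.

hull edge (i=0, c=0) to (i=2, c=-7): slope -7/2, span 2
hull edge (i=2, c=-7) to (i=3, c=-4): slope 3, span 1
hull edge (i=3, c=-4) to (i=4, c=6): slope 10, span 1
Factored form: p(x) = 6 ⊗ (x ⊕ (-10)) ⊗ (x ⊕ (-3)) ⊗ (x ⊕ 7/2) ⊗ (x ⊕ 7/2)
Answer: roots = -10 (mult 1), -3 (mult 1), 7/2 (mult 2)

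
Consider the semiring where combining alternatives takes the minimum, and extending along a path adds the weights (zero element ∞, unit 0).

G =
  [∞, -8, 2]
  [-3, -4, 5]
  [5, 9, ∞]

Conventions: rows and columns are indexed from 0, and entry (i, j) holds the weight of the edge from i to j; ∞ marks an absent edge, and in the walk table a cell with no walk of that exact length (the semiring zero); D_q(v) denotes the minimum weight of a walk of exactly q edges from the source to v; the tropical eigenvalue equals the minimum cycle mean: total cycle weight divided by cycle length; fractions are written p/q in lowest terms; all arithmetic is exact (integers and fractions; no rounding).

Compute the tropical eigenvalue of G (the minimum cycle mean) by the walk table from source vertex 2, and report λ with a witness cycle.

q=0: [∞, ∞, 0]
q=1: [5, 9, ∞]
q=2: [6, -3, 7]
q=3: [-6, -7, 2]
Optimal cycle mean attained by: cycle 0->1->0, total (-8) + (-3), length 2.
Answer: λ = -11/2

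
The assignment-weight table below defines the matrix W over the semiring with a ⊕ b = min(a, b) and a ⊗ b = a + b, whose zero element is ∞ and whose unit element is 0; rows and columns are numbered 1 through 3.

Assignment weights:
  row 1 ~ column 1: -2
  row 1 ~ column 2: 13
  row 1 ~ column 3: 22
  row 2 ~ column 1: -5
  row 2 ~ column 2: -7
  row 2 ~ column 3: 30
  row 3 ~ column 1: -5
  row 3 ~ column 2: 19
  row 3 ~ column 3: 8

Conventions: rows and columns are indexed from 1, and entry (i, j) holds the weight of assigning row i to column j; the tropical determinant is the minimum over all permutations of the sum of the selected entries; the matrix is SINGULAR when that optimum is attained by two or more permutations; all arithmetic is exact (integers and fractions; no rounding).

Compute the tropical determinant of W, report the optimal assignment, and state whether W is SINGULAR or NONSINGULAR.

σ = (1, 2, 3): (-2) + (-7) + 8 = -1
σ = (1, 3, 2): (-2) + 30 + 19 = 47
σ = (2, 1, 3): 13 + (-5) + 8 = 16
σ = (2, 3, 1): 13 + 30 + (-5) = 38
σ = (3, 1, 2): 22 + (-5) + 19 = 36
σ = (3, 2, 1): 22 + (-7) + (-5) = 10
Optimal value attained by: σ = (1, 2, 3).
Answer: det⊕(W) = -1; verdict: NONSINGULAR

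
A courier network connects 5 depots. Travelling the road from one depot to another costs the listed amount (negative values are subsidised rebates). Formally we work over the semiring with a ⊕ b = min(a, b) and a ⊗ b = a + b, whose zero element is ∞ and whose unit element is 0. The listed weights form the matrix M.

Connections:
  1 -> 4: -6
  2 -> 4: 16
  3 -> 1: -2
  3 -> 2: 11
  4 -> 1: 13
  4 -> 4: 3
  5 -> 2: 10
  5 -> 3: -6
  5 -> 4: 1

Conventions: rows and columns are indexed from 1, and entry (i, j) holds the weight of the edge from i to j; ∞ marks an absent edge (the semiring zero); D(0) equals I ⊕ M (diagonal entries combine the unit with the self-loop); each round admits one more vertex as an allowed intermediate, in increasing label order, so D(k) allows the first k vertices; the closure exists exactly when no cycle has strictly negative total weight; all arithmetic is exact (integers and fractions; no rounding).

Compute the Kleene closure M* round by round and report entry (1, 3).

D(0):
  [0, ∞, ∞, -6, ∞]
  [∞, 0, ∞, 16, ∞]
  [-2, 11, 0, ∞, ∞]
  [13, ∞, ∞, 0, ∞]
  [∞, 10, -6, 1, 0]
D(1):
  [0, ∞, ∞, -6, ∞]
  [∞, 0, ∞, 16, ∞]
  [-2, 11, 0, -8, ∞]
  [13, ∞, ∞, 0, ∞]
  [∞, 10, -6, 1, 0]
D(2):
  [0, ∞, ∞, -6, ∞]
  [∞, 0, ∞, 16, ∞]
  [-2, 11, 0, -8, ∞]
  [13, ∞, ∞, 0, ∞]
  [∞, 10, -6, 1, 0]
D(3):
  [0, ∞, ∞, -6, ∞]
  [∞, 0, ∞, 16, ∞]
  [-2, 11, 0, -8, ∞]
  [13, ∞, ∞, 0, ∞]
  [-8, 5, -6, -14, 0]
D(4):
  [0, ∞, ∞, -6, ∞]
  [29, 0, ∞, 16, ∞]
  [-2, 11, 0, -8, ∞]
  [13, ∞, ∞, 0, ∞]
  [-8, 5, -6, -14, 0]
D(5):
  [0, ∞, ∞, -6, ∞]
  [29, 0, ∞, 16, ∞]
  [-2, 11, 0, -8, ∞]
  [13, ∞, ∞, 0, ∞]
  [-8, 5, -6, -14, 0]
Answer: M*[1][3] = ∞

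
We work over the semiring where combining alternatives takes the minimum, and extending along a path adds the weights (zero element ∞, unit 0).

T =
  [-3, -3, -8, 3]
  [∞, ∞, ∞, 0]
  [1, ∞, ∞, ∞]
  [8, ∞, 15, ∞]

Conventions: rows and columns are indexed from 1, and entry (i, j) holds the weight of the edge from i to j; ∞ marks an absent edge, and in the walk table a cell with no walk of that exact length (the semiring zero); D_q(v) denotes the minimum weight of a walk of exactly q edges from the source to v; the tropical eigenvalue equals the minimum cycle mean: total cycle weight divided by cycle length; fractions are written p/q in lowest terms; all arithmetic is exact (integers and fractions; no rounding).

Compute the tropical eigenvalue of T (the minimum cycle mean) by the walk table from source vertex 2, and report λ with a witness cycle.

q=0: [∞, 0, ∞, ∞]
q=1: [∞, ∞, ∞, 0]
q=2: [8, ∞, 15, ∞]
q=3: [5, 5, 0, 11]
q=4: [1, 2, -3, 5]
Optimal cycle mean attained by: cycle 1->3->1, total (-8) + 1, length 2.
Answer: λ = -7/2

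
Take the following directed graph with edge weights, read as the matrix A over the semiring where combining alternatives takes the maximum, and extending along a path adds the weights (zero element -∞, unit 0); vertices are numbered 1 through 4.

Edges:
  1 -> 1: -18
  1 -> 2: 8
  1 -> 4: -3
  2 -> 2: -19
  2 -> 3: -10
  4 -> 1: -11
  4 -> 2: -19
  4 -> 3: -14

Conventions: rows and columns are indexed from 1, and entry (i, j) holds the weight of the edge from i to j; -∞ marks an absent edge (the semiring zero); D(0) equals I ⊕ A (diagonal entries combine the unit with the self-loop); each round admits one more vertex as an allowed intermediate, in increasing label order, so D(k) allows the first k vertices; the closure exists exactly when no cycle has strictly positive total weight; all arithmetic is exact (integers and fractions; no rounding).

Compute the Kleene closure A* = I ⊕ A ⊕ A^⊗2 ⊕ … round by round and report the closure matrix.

D(0):
  [0, 8, -∞, -3]
  [-∞, 0, -10, -∞]
  [-∞, -∞, 0, -∞]
  [-11, -19, -14, 0]
D(1):
  [0, 8, -∞, -3]
  [-∞, 0, -10, -∞]
  [-∞, -∞, 0, -∞]
  [-11, -3, -14, 0]
D(2):
  [0, 8, -2, -3]
  [-∞, 0, -10, -∞]
  [-∞, -∞, 0, -∞]
  [-11, -3, -13, 0]
D(3):
  [0, 8, -2, -3]
  [-∞, 0, -10, -∞]
  [-∞, -∞, 0, -∞]
  [-11, -3, -13, 0]
D(4):
  [0, 8, -2, -3]
  [-∞, 0, -10, -∞]
  [-∞, -∞, 0, -∞]
  [-11, -3, -13, 0]
Answer: A* = [[0, 8, -2, -3], [-∞, 0, -10, -∞], [-∞, -∞, 0, -∞], [-11, -3, -13, 0]]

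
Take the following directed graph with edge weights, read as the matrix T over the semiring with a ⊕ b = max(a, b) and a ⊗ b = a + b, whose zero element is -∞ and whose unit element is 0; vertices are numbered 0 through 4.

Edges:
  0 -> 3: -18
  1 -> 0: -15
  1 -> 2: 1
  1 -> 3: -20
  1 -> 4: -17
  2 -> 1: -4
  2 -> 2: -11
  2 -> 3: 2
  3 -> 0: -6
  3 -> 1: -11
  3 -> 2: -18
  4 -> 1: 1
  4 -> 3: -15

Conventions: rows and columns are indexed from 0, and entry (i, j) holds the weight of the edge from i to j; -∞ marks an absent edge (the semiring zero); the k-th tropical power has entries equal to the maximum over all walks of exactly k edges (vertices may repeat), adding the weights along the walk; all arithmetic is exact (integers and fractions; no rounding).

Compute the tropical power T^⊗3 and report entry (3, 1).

T^⊗2:
  [-24, -29, -36, -∞, -∞]
  [-26, -3, -10, 3, -∞]
  [-4, -9, -3, -9, -21]
  [-26, -22, -10, -16, -28]
  [-14, -26, 2, -19, -16]
T^⊗3:
  [-44, -40, -28, -34, -46]
  [-3, -8, -2, -8, -20]
  [-15, -7, -8, -1, -26]
  [-22, -14, -21, -8, -39]
  [-25, -2, -9, 4, -43]
Key observation: the optimum is the walk 3->1->2->1, with weight (-11) + 1 + (-4) = -14.
Optimal value attained by: walk 3->1->2->1.
Answer: (T^⊗3)[3][1] = -14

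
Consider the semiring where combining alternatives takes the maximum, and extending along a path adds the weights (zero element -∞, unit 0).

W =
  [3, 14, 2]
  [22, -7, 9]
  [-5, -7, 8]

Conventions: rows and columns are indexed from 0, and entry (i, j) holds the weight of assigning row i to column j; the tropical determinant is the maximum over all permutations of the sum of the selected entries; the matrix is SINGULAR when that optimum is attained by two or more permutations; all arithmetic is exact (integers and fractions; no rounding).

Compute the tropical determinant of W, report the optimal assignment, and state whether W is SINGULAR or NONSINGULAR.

σ = (0, 1, 2): 3 + (-7) + 8 = 4
σ = (0, 2, 1): 3 + 9 + (-7) = 5
σ = (1, 0, 2): 14 + 22 + 8 = 44
σ = (1, 2, 0): 14 + 9 + (-5) = 18
σ = (2, 0, 1): 2 + 22 + (-7) = 17
σ = (2, 1, 0): 2 + (-7) + (-5) = -10
Optimal value attained by: σ = (1, 0, 2).
Answer: det⊕(W) = 44; verdict: NONSINGULAR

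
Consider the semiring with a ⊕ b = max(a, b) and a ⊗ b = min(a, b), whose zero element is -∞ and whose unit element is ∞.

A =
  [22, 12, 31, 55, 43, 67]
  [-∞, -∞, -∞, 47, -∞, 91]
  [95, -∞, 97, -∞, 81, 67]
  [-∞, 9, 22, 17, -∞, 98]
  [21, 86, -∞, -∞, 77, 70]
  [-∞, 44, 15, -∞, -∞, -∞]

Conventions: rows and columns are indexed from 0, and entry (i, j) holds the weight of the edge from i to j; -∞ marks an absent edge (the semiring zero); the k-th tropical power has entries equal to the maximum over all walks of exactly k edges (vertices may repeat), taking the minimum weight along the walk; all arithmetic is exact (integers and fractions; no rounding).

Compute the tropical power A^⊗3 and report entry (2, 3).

A^⊗2:
  [31, 44, 31, 22, 43, 55]
  [-∞, 44, 22, 17, -∞, 47]
  [95, 81, 97, 55, 81, 70]
  [22, 44, 22, 17, 22, 22]
  [21, 77, 21, 47, 77, 86]
  [15, -∞, 15, 44, 15, 44]
A^⊗3:
  [31, 44, 31, 44, 43, 44]
  [22, 44, 22, 44, 22, 44]
  [95, 81, 97, 55, 81, 81]
  [22, 22, 22, 44, 22, 44]
  [21, 77, 22, 47, 77, 77]
  [15, 44, 22, 17, 15, 44]
Key observation: the optimum is the walk 2->2->0->3, with weight 97 min 95 min 55 = 55.
Optimal value attained by: walk 2->2->0->3.
Answer: (A^⊗3)[2][3] = 55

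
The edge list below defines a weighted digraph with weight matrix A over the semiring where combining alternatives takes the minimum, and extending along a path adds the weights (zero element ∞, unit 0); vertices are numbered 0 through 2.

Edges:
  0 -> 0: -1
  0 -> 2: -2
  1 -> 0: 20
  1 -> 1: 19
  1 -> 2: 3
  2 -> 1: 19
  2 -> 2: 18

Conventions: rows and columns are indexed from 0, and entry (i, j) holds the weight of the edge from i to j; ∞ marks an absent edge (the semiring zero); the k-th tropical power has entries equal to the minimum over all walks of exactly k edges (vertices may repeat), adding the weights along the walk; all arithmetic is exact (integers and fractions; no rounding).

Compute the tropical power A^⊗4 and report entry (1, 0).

A^⊗2:
  [-2, 17, -3]
  [19, 22, 18]
  [39, 37, 22]
A^⊗3:
  [-3, 16, -4]
  [18, 37, 17]
  [38, 41, 37]
A^⊗4:
  [-4, 15, -5]
  [17, 36, 16]
  [37, 56, 36]
Key observation: the optimum is the walk 1->0->0->0->0, with weight 20 + (-1) + (-1) + (-1) = 17.
Optimal value attained by: walk 1->0->0->0->0.
Answer: (A^⊗4)[1][0] = 17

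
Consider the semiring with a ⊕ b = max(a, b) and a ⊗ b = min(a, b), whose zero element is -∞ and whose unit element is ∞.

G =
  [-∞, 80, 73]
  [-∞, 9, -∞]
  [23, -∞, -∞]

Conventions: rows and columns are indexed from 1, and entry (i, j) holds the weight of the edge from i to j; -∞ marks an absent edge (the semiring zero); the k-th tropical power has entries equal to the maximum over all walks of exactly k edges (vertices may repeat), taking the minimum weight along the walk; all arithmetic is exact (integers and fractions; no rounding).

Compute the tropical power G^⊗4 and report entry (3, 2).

G^⊗2:
  [23, 9, -∞]
  [-∞, 9, -∞]
  [-∞, 23, 23]
G^⊗3:
  [-∞, 23, 23]
  [-∞, 9, -∞]
  [23, 9, -∞]
G^⊗4:
  [23, 9, -∞]
  [-∞, 9, -∞]
  [-∞, 23, 23]
Key observation: the optimum is the walk 3->1->3->1->2, with weight 23 min 73 min 23 min 80 = 23.
Optimal value attained by: walk 3->1->3->1->2.
Answer: (G^⊗4)[3][2] = 23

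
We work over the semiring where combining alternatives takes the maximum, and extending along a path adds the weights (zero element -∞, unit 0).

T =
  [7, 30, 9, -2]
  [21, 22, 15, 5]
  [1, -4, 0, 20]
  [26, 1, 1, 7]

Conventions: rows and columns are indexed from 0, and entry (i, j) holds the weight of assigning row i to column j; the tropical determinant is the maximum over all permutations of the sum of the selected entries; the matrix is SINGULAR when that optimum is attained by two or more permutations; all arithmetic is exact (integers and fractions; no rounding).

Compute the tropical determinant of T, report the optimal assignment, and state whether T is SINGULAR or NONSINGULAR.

σ = (0, 1, 2, 3): 7 + 22 + 0 + 7 = 36
σ = (0, 1, 3, 2): 7 + 22 + 20 + 1 = 50
σ = (0, 2, 1, 3): 7 + 15 + (-4) + 7 = 25
σ = (0, 2, 3, 1): 7 + 15 + 20 + 1 = 43
σ = (0, 3, 1, 2): 7 + 5 + (-4) + 1 = 9
σ = (0, 3, 2, 1): 7 + 5 + 0 + 1 = 13
σ = (1, 0, 2, 3): 30 + 21 + 0 + 7 = 58
σ = (1, 0, 3, 2): 30 + 21 + 20 + 1 = 72
σ = (1, 2, 0, 3): 30 + 15 + 1 + 7 = 53
σ = (1, 2, 3, 0): 30 + 15 + 20 + 26 = 91
σ = (1, 3, 0, 2): 30 + 5 + 1 + 1 = 37
σ = (1, 3, 2, 0): 30 + 5 + 0 + 26 = 61
σ = (2, 0, 1, 3): 9 + 21 + (-4) + 7 = 33
σ = (2, 0, 3, 1): 9 + 21 + 20 + 1 = 51
σ = (2, 1, 0, 3): 9 + 22 + 1 + 7 = 39
σ = (2, 1, 3, 0): 9 + 22 + 20 + 26 = 77
σ = (2, 3, 0, 1): 9 + 5 + 1 + 1 = 16
σ = (2, 3, 1, 0): 9 + 5 + (-4) + 26 = 36
σ = (3, 0, 1, 2): (-2) + 21 + (-4) + 1 = 16
σ = (3, 0, 2, 1): (-2) + 21 + 0 + 1 = 20
σ = (3, 1, 0, 2): (-2) + 22 + 1 + 1 = 22
σ = (3, 1, 2, 0): (-2) + 22 + 0 + 26 = 46
σ = (3, 2, 0, 1): (-2) + 15 + 1 + 1 = 15
σ = (3, 2, 1, 0): (-2) + 15 + (-4) + 26 = 35
Optimal value attained by: σ = (1, 2, 3, 0).
Answer: det⊕(T) = 91; verdict: NONSINGULAR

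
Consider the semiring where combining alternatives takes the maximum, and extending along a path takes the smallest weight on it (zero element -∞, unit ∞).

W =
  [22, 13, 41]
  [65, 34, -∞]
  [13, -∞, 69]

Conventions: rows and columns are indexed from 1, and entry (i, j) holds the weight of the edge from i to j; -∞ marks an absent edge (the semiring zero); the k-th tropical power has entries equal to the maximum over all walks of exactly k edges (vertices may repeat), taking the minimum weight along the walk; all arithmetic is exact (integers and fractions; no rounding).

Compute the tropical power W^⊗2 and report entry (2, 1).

W^⊗2:
  [22, 13, 41]
  [34, 34, 41]
  [13, 13, 69]
Key observation: the optimum is the walk 2->2->1, with weight 34 min 65 = 34.
Optimal value attained by: walk 2->2->1.
Answer: (W^⊗2)[2][1] = 34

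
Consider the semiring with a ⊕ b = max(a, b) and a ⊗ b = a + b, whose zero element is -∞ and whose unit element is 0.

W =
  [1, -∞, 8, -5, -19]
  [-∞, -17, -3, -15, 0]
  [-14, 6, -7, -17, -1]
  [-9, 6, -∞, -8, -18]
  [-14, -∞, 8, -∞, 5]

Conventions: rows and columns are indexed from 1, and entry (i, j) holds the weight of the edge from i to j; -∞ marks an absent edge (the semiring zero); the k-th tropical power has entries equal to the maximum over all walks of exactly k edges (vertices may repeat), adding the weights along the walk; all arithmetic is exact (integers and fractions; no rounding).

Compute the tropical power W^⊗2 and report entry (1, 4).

W^⊗2:
  [2, 14, 9, -4, 7]
  [-14, 3, 8, -20, 5]
  [-13, -1, 7, -9, 6]
  [-8, -2, 3, -9, 6]
  [-6, 14, 13, -9, 10]
Key observation: the optimum is the walk 1->1->4, with weight 1 + (-5) = -4.
Optimal value attained by: walk 1->1->4.
Answer: (W^⊗2)[1][4] = -4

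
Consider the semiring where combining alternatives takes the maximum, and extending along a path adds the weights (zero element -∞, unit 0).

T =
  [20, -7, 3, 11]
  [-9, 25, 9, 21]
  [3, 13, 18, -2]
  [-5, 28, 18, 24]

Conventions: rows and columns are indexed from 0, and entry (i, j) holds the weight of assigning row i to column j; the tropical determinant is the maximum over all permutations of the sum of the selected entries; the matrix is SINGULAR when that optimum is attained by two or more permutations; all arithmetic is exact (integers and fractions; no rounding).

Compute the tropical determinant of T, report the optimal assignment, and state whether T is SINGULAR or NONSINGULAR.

σ = (0, 1, 2, 3): 20 + 25 + 18 + 24 = 87
σ = (0, 1, 3, 2): 20 + 25 + (-2) + 18 = 61
σ = (0, 2, 1, 3): 20 + 9 + 13 + 24 = 66
σ = (0, 2, 3, 1): 20 + 9 + (-2) + 28 = 55
σ = (0, 3, 1, 2): 20 + 21 + 13 + 18 = 72
σ = (0, 3, 2, 1): 20 + 21 + 18 + 28 = 87
σ = (1, 0, 2, 3): (-7) + (-9) + 18 + 24 = 26
σ = (1, 0, 3, 2): (-7) + (-9) + (-2) + 18 = 0
σ = (1, 2, 0, 3): (-7) + 9 + 3 + 24 = 29
σ = (1, 2, 3, 0): (-7) + 9 + (-2) + (-5) = -5
σ = (1, 3, 0, 2): (-7) + 21 + 3 + 18 = 35
σ = (1, 3, 2, 0): (-7) + 21 + 18 + (-5) = 27
σ = (2, 0, 1, 3): 3 + (-9) + 13 + 24 = 31
σ = (2, 0, 3, 1): 3 + (-9) + (-2) + 28 = 20
σ = (2, 1, 0, 3): 3 + 25 + 3 + 24 = 55
σ = (2, 1, 3, 0): 3 + 25 + (-2) + (-5) = 21
σ = (2, 3, 0, 1): 3 + 21 + 3 + 28 = 55
σ = (2, 3, 1, 0): 3 + 21 + 13 + (-5) = 32
σ = (3, 0, 1, 2): 11 + (-9) + 13 + 18 = 33
σ = (3, 0, 2, 1): 11 + (-9) + 18 + 28 = 48
σ = (3, 1, 0, 2): 11 + 25 + 3 + 18 = 57
σ = (3, 1, 2, 0): 11 + 25 + 18 + (-5) = 49
σ = (3, 2, 0, 1): 11 + 9 + 3 + 28 = 51
σ = (3, 2, 1, 0): 11 + 9 + 13 + (-5) = 28
Optimal value attained by: σ = (0, 1, 2, 3).
Answer: det⊕(T) = 87; verdict: SINGULAR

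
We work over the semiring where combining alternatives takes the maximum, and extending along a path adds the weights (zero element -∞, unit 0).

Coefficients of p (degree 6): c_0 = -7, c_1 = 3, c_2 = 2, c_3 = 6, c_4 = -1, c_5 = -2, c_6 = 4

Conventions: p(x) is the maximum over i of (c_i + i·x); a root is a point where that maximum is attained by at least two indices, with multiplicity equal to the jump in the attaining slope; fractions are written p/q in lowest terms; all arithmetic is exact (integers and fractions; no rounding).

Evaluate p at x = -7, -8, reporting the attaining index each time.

p(-7) = max(-7+0·(-7)=-7, 3+1·(-7)=-4, 2+2·(-7)=-12, 6+3·(-7)=-15, -1+4·(-7)=-29, -2+5·(-7)=-37, 4+6·(-7)=-38) = -4 (attained by i=1)
p(-8) = max(-7+0·(-8)=-7, 3+1·(-8)=-5, 2+2·(-8)=-14, 6+3·(-8)=-18, -1+4·(-8)=-33, -2+5·(-8)=-42, 4+6·(-8)=-44) = -5 (attained by i=1)
Answer: p(-7) = -4; p(-8) = -5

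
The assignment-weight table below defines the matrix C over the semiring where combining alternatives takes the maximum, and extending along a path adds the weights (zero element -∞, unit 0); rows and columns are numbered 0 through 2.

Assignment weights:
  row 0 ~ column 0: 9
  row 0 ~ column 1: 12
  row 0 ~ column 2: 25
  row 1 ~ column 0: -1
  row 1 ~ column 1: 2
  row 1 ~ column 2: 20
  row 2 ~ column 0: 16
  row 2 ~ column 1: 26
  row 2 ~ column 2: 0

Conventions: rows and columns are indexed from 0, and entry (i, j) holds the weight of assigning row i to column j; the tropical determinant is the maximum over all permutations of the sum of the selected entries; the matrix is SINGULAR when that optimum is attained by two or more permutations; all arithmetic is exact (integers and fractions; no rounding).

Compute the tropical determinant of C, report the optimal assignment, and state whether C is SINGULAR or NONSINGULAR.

σ = (0, 1, 2): 9 + 2 + 0 = 11
σ = (0, 2, 1): 9 + 20 + 26 = 55
σ = (1, 0, 2): 12 + (-1) + 0 = 11
σ = (1, 2, 0): 12 + 20 + 16 = 48
σ = (2, 0, 1): 25 + (-1) + 26 = 50
σ = (2, 1, 0): 25 + 2 + 16 = 43
Optimal value attained by: σ = (0, 2, 1).
Answer: det⊕(C) = 55; verdict: NONSINGULAR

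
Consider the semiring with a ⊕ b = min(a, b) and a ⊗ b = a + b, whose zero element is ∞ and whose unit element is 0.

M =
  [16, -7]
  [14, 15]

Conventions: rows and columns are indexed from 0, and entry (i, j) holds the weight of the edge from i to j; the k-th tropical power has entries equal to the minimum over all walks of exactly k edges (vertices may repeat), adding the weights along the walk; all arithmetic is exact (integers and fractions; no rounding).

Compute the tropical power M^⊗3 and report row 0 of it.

M^⊗2:
  [7, 8]
  [29, 7]
M^⊗3:
  [22, 0]
  [21, 22]
Answer: row 0 of M^⊗3 = [22, 0]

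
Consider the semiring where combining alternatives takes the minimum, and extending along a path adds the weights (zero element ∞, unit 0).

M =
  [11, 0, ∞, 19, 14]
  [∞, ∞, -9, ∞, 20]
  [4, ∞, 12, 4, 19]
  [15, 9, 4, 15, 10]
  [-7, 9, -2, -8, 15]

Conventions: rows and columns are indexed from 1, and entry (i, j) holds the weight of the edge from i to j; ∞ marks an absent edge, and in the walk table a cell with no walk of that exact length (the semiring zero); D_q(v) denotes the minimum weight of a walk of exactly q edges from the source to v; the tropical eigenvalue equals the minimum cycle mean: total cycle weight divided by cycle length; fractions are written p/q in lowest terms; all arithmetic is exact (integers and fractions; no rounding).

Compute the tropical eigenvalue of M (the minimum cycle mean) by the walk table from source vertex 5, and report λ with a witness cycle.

q=0: [∞, ∞, ∞, ∞, 0]
q=1: [-7, 9, -2, -8, 15]
q=2: [2, -7, -4, 2, 2]
q=3: [-5, 2, -16, -6, 12]
q=4: [-12, -5, -7, -12, 3]
q=5: [-4, -12, -14, -5, -2]
Optimal cycle mean attained by: cycle 1->2->3->1, total 0 + (-9) + 4, length 3.
Answer: λ = -5/3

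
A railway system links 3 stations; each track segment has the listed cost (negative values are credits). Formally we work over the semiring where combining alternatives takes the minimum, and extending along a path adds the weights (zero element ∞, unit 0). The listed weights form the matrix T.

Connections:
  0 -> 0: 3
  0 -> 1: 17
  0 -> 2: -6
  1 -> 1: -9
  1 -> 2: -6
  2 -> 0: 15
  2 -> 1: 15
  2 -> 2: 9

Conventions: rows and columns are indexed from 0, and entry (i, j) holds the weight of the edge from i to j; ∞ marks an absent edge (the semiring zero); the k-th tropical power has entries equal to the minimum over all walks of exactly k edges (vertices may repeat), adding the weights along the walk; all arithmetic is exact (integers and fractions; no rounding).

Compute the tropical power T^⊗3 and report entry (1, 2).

T^⊗2:
  [6, 8, -3]
  [9, -18, -15]
  [18, 6, 9]
T^⊗3:
  [9, -1, 0]
  [0, -27, -24]
  [21, -3, 0]
Key observation: the optimum is the walk 1->1->1->2, with weight (-9) + (-9) + (-6) = -24.
Optimal value attained by: walk 1->1->1->2.
Answer: (T^⊗3)[1][2] = -24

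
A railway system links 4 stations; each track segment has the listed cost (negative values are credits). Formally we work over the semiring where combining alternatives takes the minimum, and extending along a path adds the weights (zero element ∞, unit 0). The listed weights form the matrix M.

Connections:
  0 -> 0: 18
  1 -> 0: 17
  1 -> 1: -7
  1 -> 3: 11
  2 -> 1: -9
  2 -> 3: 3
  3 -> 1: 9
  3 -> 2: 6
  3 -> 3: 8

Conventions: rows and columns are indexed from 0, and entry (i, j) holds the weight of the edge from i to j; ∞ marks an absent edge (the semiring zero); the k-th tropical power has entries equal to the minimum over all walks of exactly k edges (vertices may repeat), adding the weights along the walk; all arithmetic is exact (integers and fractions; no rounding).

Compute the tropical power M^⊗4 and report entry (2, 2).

M^⊗2:
  [36, ∞, ∞, ∞]
  [10, -14, 17, 4]
  [8, -16, 9, 2]
  [26, -3, 14, 9]
M^⊗3:
  [54, ∞, ∞, ∞]
  [3, -21, 10, -3]
  [1, -23, 8, -5]
  [14, -10, 15, 8]
M^⊗4:
  [72, ∞, ∞, ∞]
  [-4, -28, 3, -10]
  [-6, -30, 1, -12]
  [7, -17, 14, 1]
Key observation: the optimum is the walk 2->1->1->3->2, with weight (-9) + (-7) + 11 + 6 = 1.
Optimal value attained by: walk 2->1->1->3->2.
Answer: (M^⊗4)[2][2] = 1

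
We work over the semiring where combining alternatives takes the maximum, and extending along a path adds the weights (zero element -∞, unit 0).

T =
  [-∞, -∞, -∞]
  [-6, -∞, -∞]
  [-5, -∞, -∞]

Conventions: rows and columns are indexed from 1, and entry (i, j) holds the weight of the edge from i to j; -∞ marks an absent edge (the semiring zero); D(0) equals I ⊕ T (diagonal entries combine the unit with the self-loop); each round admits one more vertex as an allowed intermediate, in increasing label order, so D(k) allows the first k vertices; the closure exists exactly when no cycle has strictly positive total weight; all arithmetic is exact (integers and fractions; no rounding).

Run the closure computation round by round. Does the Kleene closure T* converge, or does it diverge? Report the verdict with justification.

D(0):
  [0, -∞, -∞]
  [-6, 0, -∞]
  [-5, -∞, 0]
D(1):
  [0, -∞, -∞]
  [-6, 0, -∞]
  [-5, -∞, 0]
D(2):
  [0, -∞, -∞]
  [-6, 0, -∞]
  [-5, -∞, 0]
D(3):
  [0, -∞, -∞]
  [-6, 0, -∞]
  [-5, -∞, 0]
Key observation: every diagonal entry stays at the unit through all rounds, so no improving cycle exists.
Answer: CONVERGES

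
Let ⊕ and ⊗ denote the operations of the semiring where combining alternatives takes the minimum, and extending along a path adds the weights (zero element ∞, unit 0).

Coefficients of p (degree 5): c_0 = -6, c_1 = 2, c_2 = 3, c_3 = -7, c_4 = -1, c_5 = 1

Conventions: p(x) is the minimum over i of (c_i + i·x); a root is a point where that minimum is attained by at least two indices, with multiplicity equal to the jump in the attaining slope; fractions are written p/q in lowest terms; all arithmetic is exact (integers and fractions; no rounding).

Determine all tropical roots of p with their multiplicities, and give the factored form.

hull edge (i=0, c=-6) to (i=3, c=-7): slope -1/3, span 3
hull edge (i=3, c=-7) to (i=5, c=1): slope 4, span 2
Factored form: p(x) = 1 ⊗ (x ⊕ (-4)) ⊗ (x ⊕ (-4)) ⊗ (x ⊕ 1/3) ⊗ (x ⊕ 1/3) ⊗ (x ⊕ 1/3)
Answer: roots = -4 (mult 2), 1/3 (mult 3)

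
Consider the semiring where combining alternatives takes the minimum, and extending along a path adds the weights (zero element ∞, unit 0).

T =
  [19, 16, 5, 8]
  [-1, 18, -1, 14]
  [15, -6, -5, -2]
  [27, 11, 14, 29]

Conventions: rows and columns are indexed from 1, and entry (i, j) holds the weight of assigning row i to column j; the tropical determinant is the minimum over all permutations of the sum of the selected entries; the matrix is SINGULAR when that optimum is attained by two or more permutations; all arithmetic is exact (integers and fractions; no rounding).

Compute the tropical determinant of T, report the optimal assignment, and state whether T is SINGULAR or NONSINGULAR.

σ = (1, 2, 3, 4): 19 + 18 + (-5) + 29 = 61
σ = (1, 2, 4, 3): 19 + 18 + (-2) + 14 = 49
σ = (1, 3, 2, 4): 19 + (-1) + (-6) + 29 = 41
σ = (1, 3, 4, 2): 19 + (-1) + (-2) + 11 = 27
σ = (1, 4, 2, 3): 19 + 14 + (-6) + 14 = 41
σ = (1, 4, 3, 2): 19 + 14 + (-5) + 11 = 39
σ = (2, 1, 3, 4): 16 + (-1) + (-5) + 29 = 39
σ = (2, 1, 4, 3): 16 + (-1) + (-2) + 14 = 27
σ = (2, 3, 1, 4): 16 + (-1) + 15 + 29 = 59
σ = (2, 3, 4, 1): 16 + (-1) + (-2) + 27 = 40
σ = (2, 4, 1, 3): 16 + 14 + 15 + 14 = 59
σ = (2, 4, 3, 1): 16 + 14 + (-5) + 27 = 52
σ = (3, 1, 2, 4): 5 + (-1) + (-6) + 29 = 27
σ = (3, 1, 4, 2): 5 + (-1) + (-2) + 11 = 13
σ = (3, 2, 1, 4): 5 + 18 + 15 + 29 = 67
σ = (3, 2, 4, 1): 5 + 18 + (-2) + 27 = 48
σ = (3, 4, 1, 2): 5 + 14 + 15 + 11 = 45
σ = (3, 4, 2, 1): 5 + 14 + (-6) + 27 = 40
σ = (4, 1, 2, 3): 8 + (-1) + (-6) + 14 = 15
σ = (4, 1, 3, 2): 8 + (-1) + (-5) + 11 = 13
σ = (4, 2, 1, 3): 8 + 18 + 15 + 14 = 55
σ = (4, 2, 3, 1): 8 + 18 + (-5) + 27 = 48
σ = (4, 3, 1, 2): 8 + (-1) + 15 + 11 = 33
σ = (4, 3, 2, 1): 8 + (-1) + (-6) + 27 = 28
Optimal value attained by: σ = (3, 1, 4, 2).
Answer: det⊕(T) = 13; verdict: SINGULAR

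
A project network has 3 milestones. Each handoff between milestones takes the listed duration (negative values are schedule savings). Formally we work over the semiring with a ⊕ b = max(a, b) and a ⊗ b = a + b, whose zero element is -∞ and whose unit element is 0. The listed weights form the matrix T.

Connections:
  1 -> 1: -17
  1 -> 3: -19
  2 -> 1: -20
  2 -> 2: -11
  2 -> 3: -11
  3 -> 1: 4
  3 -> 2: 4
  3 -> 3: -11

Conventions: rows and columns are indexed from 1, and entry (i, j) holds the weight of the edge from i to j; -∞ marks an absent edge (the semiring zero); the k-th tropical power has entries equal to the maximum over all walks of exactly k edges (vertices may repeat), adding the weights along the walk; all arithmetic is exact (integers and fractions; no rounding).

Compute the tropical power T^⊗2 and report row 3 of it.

T^⊗2:
  [-15, -15, -30]
  [-7, -7, -22]
  [-7, -7, -7]
Answer: row 3 of T^⊗2 = [-7, -7, -7]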